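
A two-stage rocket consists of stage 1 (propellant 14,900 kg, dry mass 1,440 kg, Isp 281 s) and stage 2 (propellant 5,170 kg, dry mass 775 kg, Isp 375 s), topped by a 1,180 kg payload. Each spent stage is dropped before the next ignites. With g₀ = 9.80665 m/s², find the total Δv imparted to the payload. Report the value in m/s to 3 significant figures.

Δv ≈ 7530 m/s

Ignition mass of stage 1 = 14,900+1,440 + 5,170+775 + 1,180 = 23,465 kg.
Stage 1: m₀ = 23,465 kg, m_f = 23,465 − 14,900 = 8,565 kg; Δv = 281×9.80665×ln(2.74) = 2755.7×1.0078 ≈ 2777 m/s.
Stage 2: m₀ = 7,125 kg, m_f = 7,125 − 5,170 = 1,955 kg; Δv = 375×9.80665×ln(3.645) = 3677.5×1.2932 ≈ 4756 m/s.
Total Δv = 2777 + 4756 = 7533 m/s.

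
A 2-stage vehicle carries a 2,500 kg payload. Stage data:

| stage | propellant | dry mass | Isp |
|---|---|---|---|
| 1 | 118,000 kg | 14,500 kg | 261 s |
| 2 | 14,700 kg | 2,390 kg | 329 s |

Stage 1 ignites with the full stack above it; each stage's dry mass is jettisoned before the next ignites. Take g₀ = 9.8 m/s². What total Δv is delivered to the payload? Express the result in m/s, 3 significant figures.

Δv ≈ 8300 m/s

Ignition mass of stage 1 = 118,000+14,500 + 14,700+2,390 + 2,500 = 152,090 kg.
Stage 1: m₀ = 152,090 kg, m_f = 152,090 − 118,000 = 34,090 kg; Δv = 261×9.8×ln(4.461) = 2557.8×1.4955 ≈ 3825 m/s.
Stage 2: m₀ = 19,590 kg, m_f = 19,590 − 14,700 = 4,890 kg; Δv = 329×9.8×ln(4.006) = 3224.2×1.3878 ≈ 4475 m/s.
Total Δv = 3825 + 4475 = 8300 m/s.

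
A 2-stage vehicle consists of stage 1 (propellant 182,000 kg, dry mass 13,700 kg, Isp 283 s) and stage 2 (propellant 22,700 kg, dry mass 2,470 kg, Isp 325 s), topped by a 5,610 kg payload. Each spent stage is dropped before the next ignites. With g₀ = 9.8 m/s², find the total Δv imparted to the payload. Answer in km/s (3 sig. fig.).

Ignition mass of stage 1 = 182,000+13,700 + 22,700+2,470 + 5,610 = 226,480 kg.
Stage 1: m₀ = 226,480 kg, m_f = 226,480 − 182,000 = 44,480 kg; Δv = 283×9.8×ln(5.092) = 2773.4×1.6276 ≈ 4514 m/s.
Stage 2: m₀ = 30,780 kg, m_f = 30,780 − 22,700 = 8,080 kg; Δv = 325×9.8×ln(3.809) = 3185.0×1.3375 ≈ 4260 m/s.
Total Δv = 4514 + 4260 = 8774 m/s.

Δv ≈ 8.77 km/s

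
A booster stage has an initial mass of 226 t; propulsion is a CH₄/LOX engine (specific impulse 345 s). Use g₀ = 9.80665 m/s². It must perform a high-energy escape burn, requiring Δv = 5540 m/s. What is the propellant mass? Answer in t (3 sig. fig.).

propellant mass ≈ 182 t

v_e = Isp · g₀ = 345 × 9.80665 = 3383.3 m/s.
By the Tsiolkovsky rocket equation, m₀/m_f = exp(Δv / v_e) = exp(5540 / 3383.3) = exp(1.6375) = 5.1421.
m_f = 226 / 5.1421 = 43.9509 t, so propellant = m₀ − m_f = 226 − 43.9509 = 182.0491 t.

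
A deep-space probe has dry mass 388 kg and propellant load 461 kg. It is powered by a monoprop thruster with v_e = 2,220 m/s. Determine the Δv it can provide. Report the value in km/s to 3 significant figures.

m₀ = m_dry + m_prop = 388 + 461 = 849 kg.
Rocket equation: Δv = v_e · ln(m₀/m_f) = 2220.0 × ln(2.188) = 2220.0 × 0.7831 ≈ 1738.4 m/s.

Δv ≈ 1.74 km/s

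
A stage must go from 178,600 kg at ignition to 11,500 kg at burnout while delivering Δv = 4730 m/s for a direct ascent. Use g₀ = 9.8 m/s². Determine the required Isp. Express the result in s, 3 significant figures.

ln(m₀/m_f) = ln(178600/11500) = ln(15.53) = 2.7428.
Using Δv = v_e ln(m₀/m_f): v_e = Δv / ln(m₀/m_f) = 4730 / 2.7428 = 1724.5 m/s.
Isp = v_e / g₀ = 1724.5 / 9.8 = 176.0 s.

Isp ≈ 176 s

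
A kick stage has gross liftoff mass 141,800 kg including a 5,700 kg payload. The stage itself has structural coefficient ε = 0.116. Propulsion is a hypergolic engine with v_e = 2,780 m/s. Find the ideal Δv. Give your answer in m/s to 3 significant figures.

Stage wet mass = m₀ − payload = 141,800 − 5,700 = 136,100 kg.
Stage dry mass = ε × stage wet mass = 0.116 × 136,100 = 15,787.6 kg.
Burnout mass m_f = stage dry + payload = 15,787.6 + 5,700 = 21,487.6 kg.
Using Δv = v_e ln(m₀/m_f): Δv = v_e · ln(141,800/21,487.6) = 2780.0 × ln(6.599) = 2780.0 × 1.8869 ≈ 5246 m/s.

Δv ≈ 5250 m/s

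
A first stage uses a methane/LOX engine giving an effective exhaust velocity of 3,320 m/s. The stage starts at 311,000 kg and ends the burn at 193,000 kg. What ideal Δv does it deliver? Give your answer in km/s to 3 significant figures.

Δv = v_e · ln(m₀/m_f) = 3320.0 × ln(1.611) = 3320.0 × 0.4771 ≈ 1584.0 m/s.

Δv ≈ 1.58 km/s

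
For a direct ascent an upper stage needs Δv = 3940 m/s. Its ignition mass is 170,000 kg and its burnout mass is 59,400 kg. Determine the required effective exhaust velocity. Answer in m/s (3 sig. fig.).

v_e ≈ 3750 m/s

ln(m₀/m_f) = ln(170000/59400) = ln(2.862) = 1.0515.
v_e = Δv / ln(m₀/m_f) = 3940 / 1.0515 = 3747.0 m/s.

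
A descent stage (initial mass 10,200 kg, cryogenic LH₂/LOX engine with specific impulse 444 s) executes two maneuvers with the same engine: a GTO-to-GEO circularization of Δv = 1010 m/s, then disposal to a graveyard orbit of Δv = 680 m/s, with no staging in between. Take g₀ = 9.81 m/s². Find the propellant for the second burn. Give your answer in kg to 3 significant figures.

v_e = Isp · g₀ = 444 × 9.81 = 4355.6 m/s.
After the first burn: m = 10200 × exp(−1010/4355.6) = 10200 × 0.79304 = 8,089.01 kg.
After the second burn: m = 8,089.01 × exp(−680/4355.6) = 8,089.01 × 0.85546 = 6,919.82 kg.
Second-burn propellant = 8,089.01 − 6,919.82 = 1,169.19 kg.

propellant for the second burn ≈ 1170 kg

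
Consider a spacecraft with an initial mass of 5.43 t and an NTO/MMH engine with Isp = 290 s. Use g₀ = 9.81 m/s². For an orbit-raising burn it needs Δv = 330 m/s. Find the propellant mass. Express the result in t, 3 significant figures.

propellant mass ≈ 0.595 t

v_e = Isp · g₀ = 290 × 9.81 = 2844.9 m/s.
m₀/m_f = exp(Δv / v_e) = exp(330 / 2844.9) = exp(0.1160) = 1.1230.
m_f = 5.43 / 1.1230 = 4.83526 t, so propellant = m₀ − m_f = 5.43 − 4.83526 = 0.59474 t.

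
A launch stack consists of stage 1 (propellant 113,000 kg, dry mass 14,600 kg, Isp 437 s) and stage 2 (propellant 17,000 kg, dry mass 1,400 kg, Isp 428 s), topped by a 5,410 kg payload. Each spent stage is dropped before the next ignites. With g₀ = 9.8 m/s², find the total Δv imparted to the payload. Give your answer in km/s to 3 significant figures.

Ignition mass of stage 1 = 113,000+14,600 + 17,000+1,400 + 5,410 = 151,410 kg.
Stage 1: m₀ = 151,410 kg, m_f = 151,410 − 113,000 = 38,410 kg; Δv = 437×9.8×ln(3.942) = 4282.6×1.3717 ≈ 5874 m/s.
Stage 2: m₀ = 23,810 kg, m_f = 23,810 − 17,000 = 6,810 kg; Δv = 428×9.8×ln(3.496) = 4194.4×1.2517 ≈ 5250 m/s.
Total Δv = 5874 + 5250 = 11124 m/s.

Δv ≈ 11.1 km/s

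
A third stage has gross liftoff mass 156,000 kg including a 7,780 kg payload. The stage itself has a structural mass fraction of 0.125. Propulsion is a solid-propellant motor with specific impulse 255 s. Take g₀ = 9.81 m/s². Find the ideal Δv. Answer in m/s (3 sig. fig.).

Δv ≈ 4450 m/s

Stage wet mass = m₀ − payload = 156,000 − 7,780 = 148,220 kg.
Stage dry mass = ε × stage wet mass = 0.125 × 148,220 = 18,527.5 kg.
Burnout mass m_f = stage dry + payload = 18,527.5 + 7,780 = 26,307.5 kg.
v_e = Isp · g₀ = 255 × 9.81 = 2501.6 m/s.
Δv = v_e · ln(156,000/26,307.5) = 2501.6 × ln(5.93) = 2501.6 × 1.7800 ≈ 4453 m/s.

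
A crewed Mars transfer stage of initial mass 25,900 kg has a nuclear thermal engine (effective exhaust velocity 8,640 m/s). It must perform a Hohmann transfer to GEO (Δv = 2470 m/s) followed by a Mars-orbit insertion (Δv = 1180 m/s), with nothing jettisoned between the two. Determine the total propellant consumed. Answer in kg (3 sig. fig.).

total propellant consumed ≈ 8920 kg

After the first burn: m = 25900 × exp(−2470/8640.0) = 25900 × 0.75135 = 19,460 kg.
After the second burn: m = 19,460 × exp(−1180/8640.0) = 19,460 × 0.87234 = 16,975.7 kg.
Total propellant = m₀ − m_final = 25900 − 16,975.7 = 8,924.3 kg.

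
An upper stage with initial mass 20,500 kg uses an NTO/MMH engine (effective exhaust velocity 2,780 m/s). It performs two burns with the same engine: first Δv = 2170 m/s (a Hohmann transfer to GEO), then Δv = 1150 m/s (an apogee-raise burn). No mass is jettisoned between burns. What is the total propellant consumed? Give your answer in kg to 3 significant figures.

total propellant consumed ≈ 14300 kg

After the first burn: m = 20500 × exp(−2170/2780.0) = 20500 × 0.45814 = 9,391.87 kg.
After the second burn: m = 9,391.87 × exp(−1150/2780.0) = 9,391.87 × 0.66122 = 6,210.09 kg.
Total propellant = m₀ − m_final = 20500 − 6,210.09 = 14,289.91 kg.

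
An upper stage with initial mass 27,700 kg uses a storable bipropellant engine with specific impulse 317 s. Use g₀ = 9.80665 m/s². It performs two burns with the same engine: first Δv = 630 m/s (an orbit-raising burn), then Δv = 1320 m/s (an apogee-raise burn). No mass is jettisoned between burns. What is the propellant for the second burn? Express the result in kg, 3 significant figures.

propellant for the second burn ≈ 7830 kg

v_e = Isp · g₀ = 317 × 9.80665 = 3108.7 m/s.
After the first burn: m = 27700 × exp(−630/3108.7) = 27700 × 0.81656 = 22,618.7 kg.
After the second burn: m = 22,618.7 × exp(−1320/3108.7) = 22,618.7 × 0.65402 = 14,793.1 kg.
Second-burn propellant = 22,618.7 − 14,793.1 = 7,825.6 kg.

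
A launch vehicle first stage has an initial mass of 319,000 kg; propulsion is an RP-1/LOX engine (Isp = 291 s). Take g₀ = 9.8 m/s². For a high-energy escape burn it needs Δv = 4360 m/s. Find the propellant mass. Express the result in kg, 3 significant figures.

v_e = Isp · g₀ = 291 × 9.8 = 2851.8 m/s.
Rocket equation: m₀/m_f = exp(Δv / v_e) = exp(4360 / 2851.8) = exp(1.5289) = 4.6129.
m_f = 319,000 / 4.6129 = 69,153.9 kg, so propellant = m₀ − m_f = 319,000 − 69,153.9 = 249,846.1 kg.

propellant mass ≈ 250000 kg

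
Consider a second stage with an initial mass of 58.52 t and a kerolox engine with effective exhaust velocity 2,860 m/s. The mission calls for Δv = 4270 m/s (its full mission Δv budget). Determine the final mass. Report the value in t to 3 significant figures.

m₀/m_f = exp(Δv / v_e) = exp(4270 / 2860.0) = exp(1.4930) = 4.4505.
m_f = m₀ / 4.4505 = 58.52 / 4.4505 = 13.1491 t.

final mass ≈ 13.1 t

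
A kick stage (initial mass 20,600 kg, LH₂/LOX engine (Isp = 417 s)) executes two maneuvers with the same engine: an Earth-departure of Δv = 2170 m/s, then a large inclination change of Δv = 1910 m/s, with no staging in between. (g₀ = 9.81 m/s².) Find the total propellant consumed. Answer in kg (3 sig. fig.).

v_e = Isp · g₀ = 417 × 9.81 = 4090.8 m/s.
After the first burn: m = 20600 × exp(−2170/4090.8) = 20600 × 0.58833 = 12,119.6 kg.
After the second burn: m = 12,119.6 × exp(−1910/4090.8) = 12,119.6 × 0.62694 = 7,598.26 kg.
Total propellant = m₀ − m_final = 20600 − 7,598.26 = 13,001.74 kg.

total propellant consumed ≈ 13000 kg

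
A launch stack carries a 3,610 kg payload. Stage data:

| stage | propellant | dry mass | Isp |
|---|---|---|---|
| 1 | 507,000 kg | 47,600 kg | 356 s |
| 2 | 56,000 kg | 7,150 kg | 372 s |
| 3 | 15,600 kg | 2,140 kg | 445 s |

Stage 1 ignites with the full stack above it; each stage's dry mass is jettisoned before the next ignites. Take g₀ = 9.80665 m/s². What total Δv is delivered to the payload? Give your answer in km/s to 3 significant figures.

Δv ≈ 15.2 km/s

Ignition mass of stage 1 = 507,000+47,600 + 56,000+7,150 + 15,600+2,140 + 3,610 = 639,100 kg.
Stage 1: m₀ = 639,100 kg, m_f = 639,100 − 507,000 = 132,100 kg; Δv = 356×9.80665×ln(4.838) = 3491.2×1.5765 ≈ 5504 m/s.
Stage 2: m₀ = 84,500 kg, m_f = 84,500 − 56,000 = 28,500 kg; Δv = 372×9.80665×ln(2.965) = 3648.1×1.0868 ≈ 3965 m/s.
Stage 3: m₀ = 21,350 kg, m_f = 21,350 − 15,600 = 5,750 kg; Δv = 445×9.80665×ln(3.713) = 4364.0×1.3119 ≈ 5725 m/s.
Total Δv = 5504 + 3965 + 5725 = 15194 m/s.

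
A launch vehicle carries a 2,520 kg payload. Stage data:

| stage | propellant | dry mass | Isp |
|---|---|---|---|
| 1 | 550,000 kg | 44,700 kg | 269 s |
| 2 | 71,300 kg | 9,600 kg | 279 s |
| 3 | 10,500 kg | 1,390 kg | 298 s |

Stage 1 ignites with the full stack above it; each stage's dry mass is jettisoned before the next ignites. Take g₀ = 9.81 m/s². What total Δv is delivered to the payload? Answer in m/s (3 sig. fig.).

Ignition mass of stage 1 = 550,000+44,700 + 71,300+9,600 + 10,500+1,390 + 2,520 = 690,010 kg.
Stage 1: m₀ = 690,010 kg, m_f = 690,010 − 550,000 = 140,010 kg; Δv = 269×9.81×ln(4.928) = 2638.9×1.5950 ≈ 4209 m/s.
Stage 2: m₀ = 95,310 kg, m_f = 95,310 − 71,300 = 24,010 kg; Δv = 279×9.81×ln(3.97) = 2737.0×1.3787 ≈ 3773 m/s.
Stage 3: m₀ = 14,410 kg, m_f = 14,410 − 10,500 = 3,910 kg; Δv = 298×9.81×ln(3.685) = 2923.4×1.3044 ≈ 3813 m/s.
Total Δv = 4209 + 3773 + 3813 = 11795 m/s.

Δv ≈ 11800 m/s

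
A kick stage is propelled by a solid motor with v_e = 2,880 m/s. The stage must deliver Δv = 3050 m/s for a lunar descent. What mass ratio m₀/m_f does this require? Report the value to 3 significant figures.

Using Δv = v_e ln(m₀/m_f): m₀/m_f = exp(Δv / v_e) = exp(3050 / 2880.0) = exp(1.0590) = 2.8836.

mass ratio ≈ 2.88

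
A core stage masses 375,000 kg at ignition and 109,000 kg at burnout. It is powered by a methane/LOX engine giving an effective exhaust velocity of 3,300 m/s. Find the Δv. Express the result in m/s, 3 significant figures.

Using Δv = v_e ln(m₀/m_f): Δv = v_e · ln(m₀/m_f) = 3300.0 × ln(3.44) = 3300.0 × 1.2356 ≈ 4077.4 m/s.

Δv ≈ 4080 m/s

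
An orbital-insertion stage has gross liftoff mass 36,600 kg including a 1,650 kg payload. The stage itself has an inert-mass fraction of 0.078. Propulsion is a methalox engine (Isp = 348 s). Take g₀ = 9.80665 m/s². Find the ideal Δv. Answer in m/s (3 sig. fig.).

Δv ≈ 7250 m/s

Stage wet mass = m₀ − payload = 36,600 − 1,650 = 34,950 kg.
Stage dry mass = ε × stage wet mass = 0.078 × 34,950 = 2,726.1 kg.
Burnout mass m_f = stage dry + payload = 2,726.1 + 1,650 = 4,376.1 kg.
v_e = Isp · g₀ = 348 × 9.80665 = 3412.7 m/s.
From the ideal rocket equation, Δv = v_e · ln(36,600/4,376.1) = 3412.7 × ln(8.364) = 3412.7 × 2.1239 ≈ 7248 m/s.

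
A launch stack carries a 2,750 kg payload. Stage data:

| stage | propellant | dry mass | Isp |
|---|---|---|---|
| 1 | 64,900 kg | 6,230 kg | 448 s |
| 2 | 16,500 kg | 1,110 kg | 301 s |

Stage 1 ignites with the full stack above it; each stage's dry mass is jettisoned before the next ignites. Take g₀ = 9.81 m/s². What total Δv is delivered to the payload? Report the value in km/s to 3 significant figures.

Ignition mass of stage 1 = 64,900+6,230 + 16,500+1,110 + 2,750 = 91,490 kg.
Stage 1: m₀ = 91,490 kg, m_f = 91,490 − 64,900 = 26,590 kg; Δv = 448×9.81×ln(3.441) = 4394.9×1.2357 ≈ 5431 m/s.
Stage 2: m₀ = 20,360 kg, m_f = 20,360 − 16,500 = 3,860 kg; Δv = 301×9.81×ln(5.275) = 2952.8×1.6629 ≈ 4910 m/s.
Total Δv = 5431 + 4910 = 10341 m/s.

Δv ≈ 10.3 km/s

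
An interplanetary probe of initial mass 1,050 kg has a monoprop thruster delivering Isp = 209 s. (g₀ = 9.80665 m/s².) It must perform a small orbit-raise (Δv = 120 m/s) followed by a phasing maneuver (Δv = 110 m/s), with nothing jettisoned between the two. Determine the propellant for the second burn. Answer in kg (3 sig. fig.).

propellant for the second burn ≈ 51.7 kg

v_e = Isp · g₀ = 209 × 9.80665 = 2049.6 m/s.
After the first burn: m = 1050 × exp(−120/2049.6) = 1050 × 0.94313 = 990.287 kg.
After the second burn: m = 990.287 × exp(−110/2049.6) = 990.287 × 0.94775 = 938.545 kg.
Second-burn propellant = 990.287 − 938.545 = 51.742 kg.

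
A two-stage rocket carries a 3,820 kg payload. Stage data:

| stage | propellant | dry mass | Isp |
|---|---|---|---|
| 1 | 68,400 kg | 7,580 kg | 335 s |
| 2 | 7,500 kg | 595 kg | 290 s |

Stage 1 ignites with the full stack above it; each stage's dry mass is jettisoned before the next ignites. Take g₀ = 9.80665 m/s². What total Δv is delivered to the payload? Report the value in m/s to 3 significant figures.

Δv ≈ 7770 m/s

Ignition mass of stage 1 = 68,400+7,580 + 7,500+595 + 3,820 = 87,895 kg.
Stage 1: m₀ = 87,895 kg, m_f = 87,895 − 68,400 = 19,495 kg; Δv = 335×9.80665×ln(4.509) = 3285.2×1.5060 ≈ 4948 m/s.
Stage 2: m₀ = 11,915 kg, m_f = 11,915 − 7,500 = 4,415 kg; Δv = 290×9.80665×ln(2.699) = 2843.9×0.9928 ≈ 2823 m/s.
Total Δv = 4948 + 2823 = 7771 m/s.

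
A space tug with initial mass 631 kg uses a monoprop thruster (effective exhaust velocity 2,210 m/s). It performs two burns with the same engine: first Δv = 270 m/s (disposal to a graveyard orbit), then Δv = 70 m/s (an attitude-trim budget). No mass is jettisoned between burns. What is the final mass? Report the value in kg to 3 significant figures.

After the first burn: m = 631 × exp(−270/2210.0) = 631 × 0.88500 = 558.435 kg.
After the second burn: m = 558.435 × exp(−70/2210.0) = 558.435 × 0.96882 = 541.023 kg.

final mass ≈ 541 kg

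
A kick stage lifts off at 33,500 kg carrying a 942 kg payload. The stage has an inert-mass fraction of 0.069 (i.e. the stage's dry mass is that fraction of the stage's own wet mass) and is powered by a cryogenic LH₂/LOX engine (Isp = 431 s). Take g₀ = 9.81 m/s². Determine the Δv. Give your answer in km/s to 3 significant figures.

Stage wet mass = m₀ − payload = 33,500 − 942 = 32,558 kg.
Stage dry mass = ε × stage wet mass = 0.069 × 32,558 = 2,246.5 kg.
Burnout mass m_f = stage dry + payload = 2,246.5 + 942 = 3,188.5 kg.
v_e = Isp · g₀ = 431 × 9.81 = 4228.1 m/s.
By the Tsiolkovsky rocket equation, Δv = v_e · ln(33,500/3,188.5) = 4228.1 × ln(10.51) = 4228.1 × 2.3520 ≈ 9944 m/s.

Δv ≈ 9.94 km/s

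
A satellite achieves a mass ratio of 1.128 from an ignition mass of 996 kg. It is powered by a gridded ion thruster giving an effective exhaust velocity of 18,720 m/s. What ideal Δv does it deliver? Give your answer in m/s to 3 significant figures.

Δv ≈ 2250 m/s

Δv = v_e · ln(1.128) = 18720.0 × 0.1204 ≈ 2254.8 m/s.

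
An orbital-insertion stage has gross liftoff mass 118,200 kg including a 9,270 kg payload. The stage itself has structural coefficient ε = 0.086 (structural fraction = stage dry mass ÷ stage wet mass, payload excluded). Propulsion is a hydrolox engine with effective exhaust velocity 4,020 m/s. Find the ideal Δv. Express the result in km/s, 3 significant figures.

Stage wet mass = m₀ − payload = 118,200 − 9,270 = 108,930 kg.
Stage dry mass = ε × stage wet mass = 0.086 × 108,930 = 9,367.98 kg.
Burnout mass m_f = stage dry + payload = 9,367.98 + 9,270 = 18,637.98 kg.
Δv = v_e · ln(118,200/18,637.98) = 4020.0 × ln(6.342) = 4020.0 × 1.8472 ≈ 7426 m/s.

Δv ≈ 7.43 km/s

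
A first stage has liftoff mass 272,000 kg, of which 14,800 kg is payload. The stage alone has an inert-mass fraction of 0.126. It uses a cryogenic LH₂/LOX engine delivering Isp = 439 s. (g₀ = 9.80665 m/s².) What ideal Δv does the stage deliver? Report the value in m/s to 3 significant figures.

Δv ≈ 7540 m/s

Stage wet mass = m₀ − payload = 272,000 − 14,800 = 257,200 kg.
Stage dry mass = ε × stage wet mass = 0.126 × 257,200 = 32,407.2 kg.
Burnout mass m_f = stage dry + payload = 32,407.2 + 14,800 = 47,207.2 kg.
v_e = Isp · g₀ = 439 × 9.80665 = 4305.1 m/s.
Rocket equation: Δv = v_e · ln(272,000/47,207.2) = 4305.1 × ln(5.762) = 4305.1 × 1.7513 ≈ 7539 m/s.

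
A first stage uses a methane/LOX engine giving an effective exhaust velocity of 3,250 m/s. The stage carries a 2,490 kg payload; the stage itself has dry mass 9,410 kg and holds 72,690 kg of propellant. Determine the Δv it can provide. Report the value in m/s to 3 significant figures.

Δv ≈ 6370 m/s

m₀ = payload + dry + propellant = 2,490 + 9,410 + 72,690 = 84,590 kg.
m_f = payload + dry = 2,490 + 9,410 = 11,900 kg.
From the ideal rocket equation, Δv = v_e · ln(m₀/m_f) = 3250.0 × ln(7.108) = 3250.0 × 1.9613 ≈ 6374.2 m/s.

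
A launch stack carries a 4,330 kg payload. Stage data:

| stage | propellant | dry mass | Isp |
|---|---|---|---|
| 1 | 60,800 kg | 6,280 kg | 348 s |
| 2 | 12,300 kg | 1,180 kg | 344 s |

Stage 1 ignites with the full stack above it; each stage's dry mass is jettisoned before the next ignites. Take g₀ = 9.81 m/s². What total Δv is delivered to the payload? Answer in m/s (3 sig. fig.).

Ignition mass of stage 1 = 60,800+6,280 + 12,300+1,180 + 4,330 = 84,890 kg.
Stage 1: m₀ = 84,890 kg, m_f = 84,890 − 60,800 = 24,090 kg; Δv = 348×9.81×ln(3.524) = 3413.9×1.2596 ≈ 4300 m/s.
Stage 2: m₀ = 17,810 kg, m_f = 17,810 − 12,300 = 5,510 kg; Δv = 344×9.81×ln(3.232) = 3374.6×1.1732 ≈ 3959 m/s.
Total Δv = 4300 + 3959 = 8259 m/s.

Δv ≈ 8260 m/s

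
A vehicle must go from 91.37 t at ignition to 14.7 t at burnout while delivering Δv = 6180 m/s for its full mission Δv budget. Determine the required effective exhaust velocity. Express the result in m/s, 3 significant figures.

ln(m₀/m_f) = ln(91370/14700) = ln(6.216) = 1.8271.
Rocket equation: v_e = Δv / ln(m₀/m_f) = 6180 / 1.8271 = 3382.5 m/s.

v_e ≈ 3380 m/s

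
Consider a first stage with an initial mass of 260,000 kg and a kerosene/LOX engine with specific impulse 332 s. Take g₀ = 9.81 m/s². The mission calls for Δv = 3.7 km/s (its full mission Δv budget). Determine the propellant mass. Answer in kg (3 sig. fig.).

propellant mass ≈ 177000 kg

v_e = Isp · g₀ = 332 × 9.81 = 3256.9 m/s.
Using Δv = v_e ln(m₀/m_f): m₀/m_f = exp(Δv / v_e) = exp(3700 / 3256.9) = exp(1.1360) = 3.1144.
m_f = 260,000 / 3.1144 = 83,483.2 kg, so propellant = m₀ − m_f = 260,000 − 83,483.2 = 176,516.8 kg.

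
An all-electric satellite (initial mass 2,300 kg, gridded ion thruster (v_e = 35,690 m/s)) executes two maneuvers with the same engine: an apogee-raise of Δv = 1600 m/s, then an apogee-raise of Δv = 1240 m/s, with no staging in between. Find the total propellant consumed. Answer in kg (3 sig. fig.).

After the first burn: m = 2300 × exp(−1600/35690.0) = 2300 × 0.95616 = 2,199.17 kg.
After the second burn: m = 2,199.17 × exp(−1240/35690.0) = 2,199.17 × 0.96585 = 2,124.07 kg.
Total propellant = m₀ − m_final = 2300 − 2,124.07 = 175.93 kg.

total propellant consumed ≈ 176 kg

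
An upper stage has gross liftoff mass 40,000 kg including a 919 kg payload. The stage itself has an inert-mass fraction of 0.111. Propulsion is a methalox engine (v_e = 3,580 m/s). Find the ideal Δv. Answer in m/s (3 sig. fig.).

Stage wet mass = m₀ − payload = 40,000 − 919 = 39,081 kg.
Stage dry mass = ε × stage wet mass = 0.111 × 39,081 = 4,337.99 kg.
Burnout mass m_f = stage dry + payload = 4,337.99 + 919 = 5,256.99 kg.
Δv = v_e · ln(40,000/5,256.99) = 3580.0 × ln(7.609) = 3580.0 × 2.0293 ≈ 7265 m/s.

Δv ≈ 7260 m/s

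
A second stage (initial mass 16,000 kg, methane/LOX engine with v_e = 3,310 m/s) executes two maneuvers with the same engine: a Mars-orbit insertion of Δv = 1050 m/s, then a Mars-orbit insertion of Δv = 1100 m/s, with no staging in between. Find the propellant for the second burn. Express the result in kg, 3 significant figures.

After the first burn: m = 16000 × exp(−1050/3310.0) = 16000 × 0.72817 = 11,650.7 kg.
After the second burn: m = 11,650.7 × exp(−1100/3310.0) = 11,650.7 × 0.71725 = 8,356.46 kg.
Second-burn propellant = 11,650.7 − 8,356.46 = 3,294.24 kg.

propellant for the second burn ≈ 3290 kg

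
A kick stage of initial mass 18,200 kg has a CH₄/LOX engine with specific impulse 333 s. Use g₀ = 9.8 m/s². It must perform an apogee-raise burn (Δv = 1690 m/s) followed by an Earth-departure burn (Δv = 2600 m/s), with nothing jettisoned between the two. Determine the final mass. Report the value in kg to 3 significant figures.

final mass ≈ 4890 kg

v_e = Isp · g₀ = 333 × 9.8 = 3263.4 m/s.
After the first burn: m = 18200 × exp(−1690/3263.4) = 18200 × 0.59579 = 10,843.4 kg.
After the second burn: m = 10,843.4 × exp(−2600/3263.4) = 10,843.4 × 0.45081 = 4,888.31 kg.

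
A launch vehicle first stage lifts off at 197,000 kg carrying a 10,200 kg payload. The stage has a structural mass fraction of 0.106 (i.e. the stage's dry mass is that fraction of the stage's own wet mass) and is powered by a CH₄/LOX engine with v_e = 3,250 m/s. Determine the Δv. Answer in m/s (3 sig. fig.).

Δv ≈ 6120 m/s

Stage wet mass = m₀ − payload = 197,000 − 10,200 = 186,800 kg.
Stage dry mass = ε × stage wet mass = 0.106 × 186,800 = 19,800.8 kg.
Burnout mass m_f = stage dry + payload = 19,800.8 + 10,200 = 30,000.8 kg.
Δv = v_e · ln(197,000/30,000.8) = 3250.0 × ln(6.566) = 3250.0 × 1.8820 ≈ 6116 m/s.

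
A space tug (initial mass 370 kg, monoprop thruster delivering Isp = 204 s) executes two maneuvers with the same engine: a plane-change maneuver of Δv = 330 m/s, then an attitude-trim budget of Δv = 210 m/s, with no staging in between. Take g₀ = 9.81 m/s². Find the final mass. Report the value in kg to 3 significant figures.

final mass ≈ 282 kg

v_e = Isp · g₀ = 204 × 9.81 = 2001.2 m/s.
After the first burn: m = 370 × exp(−330/2001.2) = 370 × 0.84798 = 313.753 kg.
After the second burn: m = 313.753 × exp(−210/2001.2) = 313.753 × 0.90038 = 282.497 kg.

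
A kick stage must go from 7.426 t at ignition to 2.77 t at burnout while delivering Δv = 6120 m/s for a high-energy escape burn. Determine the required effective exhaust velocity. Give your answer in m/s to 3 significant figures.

ln(m₀/m_f) = ln(7426/2770) = ln(2.681) = 0.9861.
v_e = Δv / ln(m₀/m_f) = 6120 / 0.9861 = 6206.0 m/s.

v_e ≈ 6210 m/s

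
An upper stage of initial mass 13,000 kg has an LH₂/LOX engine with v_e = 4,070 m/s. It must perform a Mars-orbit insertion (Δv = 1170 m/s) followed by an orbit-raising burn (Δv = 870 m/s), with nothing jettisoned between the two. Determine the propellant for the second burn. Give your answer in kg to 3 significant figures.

After the first burn: m = 13000 × exp(−1170/4070.0) = 13000 × 0.75016 = 9,752.08 kg.
After the second burn: m = 9,752.08 × exp(−870/4070.0) = 9,752.08 × 0.80754 = 7,875.19 kg.
Second-burn propellant = 9,752.08 − 7,875.19 = 1,876.89 kg.

propellant for the second burn ≈ 1880 kg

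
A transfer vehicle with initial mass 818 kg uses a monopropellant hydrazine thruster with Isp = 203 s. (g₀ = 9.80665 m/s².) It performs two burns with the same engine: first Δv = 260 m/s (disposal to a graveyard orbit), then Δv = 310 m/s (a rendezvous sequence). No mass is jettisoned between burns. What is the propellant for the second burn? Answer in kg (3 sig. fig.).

v_e = Isp · g₀ = 203 × 9.80665 = 1990.7 m/s.
After the first burn: m = 818 × exp(−260/1990.7) = 818 × 0.87757 = 717.852 kg.
After the second burn: m = 717.852 × exp(−310/1990.7) = 717.852 × 0.85580 = 614.338 kg.
Second-burn propellant = 717.852 − 614.338 = 103.514 kg.

propellant for the second burn ≈ 104 kg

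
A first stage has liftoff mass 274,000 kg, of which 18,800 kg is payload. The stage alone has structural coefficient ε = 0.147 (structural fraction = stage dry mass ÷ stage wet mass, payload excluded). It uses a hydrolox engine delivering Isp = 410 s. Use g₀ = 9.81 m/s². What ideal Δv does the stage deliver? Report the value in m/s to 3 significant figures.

Δv ≈ 6360 m/s

Stage wet mass = m₀ − payload = 274,000 − 18,800 = 255,200 kg.
Stage dry mass = ε × stage wet mass = 0.147 × 255,200 = 37,514.4 kg.
Burnout mass m_f = stage dry + payload = 37,514.4 + 18,800 = 56,314.4 kg.
v_e = Isp · g₀ = 410 × 9.81 = 4022.1 m/s.
Δv = v_e · ln(274,000/56,314.4) = 4022.1 × ln(4.866) = 4022.1 × 1.5822 ≈ 6364 m/s.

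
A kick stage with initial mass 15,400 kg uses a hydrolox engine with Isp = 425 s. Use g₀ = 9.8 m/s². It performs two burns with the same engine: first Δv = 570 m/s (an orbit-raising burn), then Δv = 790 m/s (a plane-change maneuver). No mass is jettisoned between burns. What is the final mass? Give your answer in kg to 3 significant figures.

v_e = Isp · g₀ = 425 × 9.8 = 4165.0 m/s.
After the first burn: m = 15400 × exp(−570/4165.0) = 15400 × 0.87210 = 13,430.3 kg.
After the second burn: m = 13,430.3 × exp(−790/4165.0) = 13,430.3 × 0.82723 = 11,109.9 kg.

final mass ≈ 11100 kg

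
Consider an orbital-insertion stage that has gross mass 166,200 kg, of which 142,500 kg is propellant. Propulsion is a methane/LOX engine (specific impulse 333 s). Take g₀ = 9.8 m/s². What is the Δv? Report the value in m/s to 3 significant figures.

v_e = Isp · g₀ = 333 × 9.8 = 3263.4 m/s.
m_f = m₀ − m_prop = 166,200 − 142,500 = 23,700 kg.
Δv = v_e · ln(m₀/m_f) = 3263.4 × ln(7.013) = 3263.4 × 1.9477 ≈ 6356.2 m/s.

Δv ≈ 6360 m/s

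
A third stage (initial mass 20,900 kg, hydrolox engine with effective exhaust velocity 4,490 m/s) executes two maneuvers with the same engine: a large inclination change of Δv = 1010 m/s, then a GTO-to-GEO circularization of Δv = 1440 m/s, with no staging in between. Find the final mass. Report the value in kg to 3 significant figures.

After the first burn: m = 20900 × exp(−1010/4490.0) = 20900 × 0.79856 = 16,689.9 kg.
After the second burn: m = 16,689.9 × exp(−1440/4490.0) = 16,689.9 × 0.72563 = 12,110.7 kg.

final mass ≈ 12100 kg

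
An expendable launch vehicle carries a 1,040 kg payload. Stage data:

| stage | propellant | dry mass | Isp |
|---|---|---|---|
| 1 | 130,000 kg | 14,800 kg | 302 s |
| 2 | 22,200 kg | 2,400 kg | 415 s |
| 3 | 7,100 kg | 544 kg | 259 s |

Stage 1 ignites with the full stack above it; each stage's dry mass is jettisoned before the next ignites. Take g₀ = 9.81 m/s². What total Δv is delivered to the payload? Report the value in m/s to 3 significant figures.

Ignition mass of stage 1 = 130,000+14,800 + 22,200+2,400 + 7,100+544 + 1,040 = 178,084 kg.
Stage 1: m₀ = 178,084 kg, m_f = 178,084 − 130,000 = 48,084 kg; Δv = 302×9.81×ln(3.704) = 2962.6×1.3093 ≈ 3879 m/s.
Stage 2: m₀ = 33,284 kg, m_f = 33,284 − 22,200 = 11,084 kg; Δv = 415×9.81×ln(3.003) = 4071.2×1.0996 ≈ 4477 m/s.
Stage 3: m₀ = 8,684 kg, m_f = 8,684 − 7,100 = 1,584 kg; Δv = 259×9.81×ln(5.482) = 2540.8×1.7015 ≈ 4323 m/s.
Total Δv = 3879 + 4477 + 4323 = 12679 m/s.

Δv ≈ 12700 m/s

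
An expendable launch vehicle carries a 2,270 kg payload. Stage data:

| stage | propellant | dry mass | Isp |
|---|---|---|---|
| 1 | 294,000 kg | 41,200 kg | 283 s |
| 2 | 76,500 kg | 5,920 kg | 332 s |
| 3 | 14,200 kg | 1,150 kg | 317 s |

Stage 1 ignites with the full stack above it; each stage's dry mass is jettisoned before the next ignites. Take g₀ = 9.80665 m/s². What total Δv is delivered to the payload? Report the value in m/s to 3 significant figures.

Ignition mass of stage 1 = 294,000+41,200 + 76,500+5,920 + 14,200+1,150 + 2,270 = 435,240 kg.
Stage 1: m₀ = 435,240 kg, m_f = 435,240 − 294,000 = 141,240 kg; Δv = 283×9.80665×ln(3.082) = 2775.3×1.1254 ≈ 3123 m/s.
Stage 2: m₀ = 100,040 kg, m_f = 100,040 − 76,500 = 23,540 kg; Δv = 332×9.80665×ln(4.25) = 3255.8×1.4469 ≈ 4711 m/s.
Stage 3: m₀ = 17,620 kg, m_f = 17,620 − 14,200 = 3,420 kg; Δv = 317×9.80665×ln(5.152) = 3108.7×1.6394 ≈ 5096 m/s.
Total Δv = 3123 + 4711 + 5096 = 12930 m/s.

Δv ≈ 12900 m/s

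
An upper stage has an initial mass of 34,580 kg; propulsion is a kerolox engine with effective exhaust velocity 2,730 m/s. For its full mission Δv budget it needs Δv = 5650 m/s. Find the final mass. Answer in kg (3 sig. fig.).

final mass ≈ 4370 kg

Rocket equation: m₀/m_f = exp(Δv / v_e) = exp(5650 / 2730.0) = exp(2.0696) = 7.9216.
m_f = m₀ / 7.9216 = 34,580 / 7.9216 = 4,365.28 kg.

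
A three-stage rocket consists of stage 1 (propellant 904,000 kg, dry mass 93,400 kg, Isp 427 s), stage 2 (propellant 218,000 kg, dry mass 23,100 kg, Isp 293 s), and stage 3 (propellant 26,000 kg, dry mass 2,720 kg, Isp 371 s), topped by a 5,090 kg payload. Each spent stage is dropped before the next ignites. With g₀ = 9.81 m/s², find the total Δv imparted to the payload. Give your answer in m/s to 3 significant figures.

Ignition mass of stage 1 = 904,000+93,400 + 218,000+23,100 + 26,000+2,720 + 5,090 = 1,272,310 kg.
Stage 1: m₀ = 1,272,310 kg, m_f = 1,272,310 − 904,000 = 368,310 kg; Δv = 427×9.81×ln(3.454) = 4188.9×1.2397 ≈ 5193 m/s.
Stage 2: m₀ = 274,910 kg, m_f = 274,910 − 218,000 = 56,910 kg; Δv = 293×9.81×ln(4.831) = 2874.3×1.5750 ≈ 4527 m/s.
Stage 3: m₀ = 33,810 kg, m_f = 33,810 − 26,000 = 7,810 kg; Δv = 371×9.81×ln(4.329) = 3639.5×1.4654 ≈ 5333 m/s.
Total Δv = 5193 + 4527 + 5333 = 15053 m/s.

Δv ≈ 15100 m/s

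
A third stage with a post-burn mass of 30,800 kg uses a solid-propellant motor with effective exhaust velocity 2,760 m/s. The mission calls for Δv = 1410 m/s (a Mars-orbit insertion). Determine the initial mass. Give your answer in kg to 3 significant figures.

From the ideal rocket equation, m₀/m_f = exp(Δv / v_e) = exp(1410 / 2760.0) = exp(0.5109) = 1.6667.
m₀ = m_f × 1.6667 = 30,800 × 1.6667 = 51,334.4 kg.

initial mass ≈ 51300 kg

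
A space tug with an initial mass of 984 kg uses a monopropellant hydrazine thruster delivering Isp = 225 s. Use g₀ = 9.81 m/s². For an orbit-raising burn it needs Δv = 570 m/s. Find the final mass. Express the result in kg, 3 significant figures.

v_e = Isp · g₀ = 225 × 9.81 = 2207.2 m/s.
From the ideal rocket equation, m₀/m_f = exp(Δv / v_e) = exp(570 / 2207.2) = exp(0.2582) = 1.2946.
m_f = m₀ / 1.2946 = 984 / 1.2946 = 760.08 kg.

final mass ≈ 760 kg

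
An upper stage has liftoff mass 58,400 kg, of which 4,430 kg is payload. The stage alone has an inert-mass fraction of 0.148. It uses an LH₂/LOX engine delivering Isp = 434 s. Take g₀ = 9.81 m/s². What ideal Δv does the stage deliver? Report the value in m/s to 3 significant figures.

Stage wet mass = m₀ − payload = 58,400 − 4,430 = 53,970 kg.
Stage dry mass = ε × stage wet mass = 0.148 × 53,970 = 7,987.56 kg.
Burnout mass m_f = stage dry + payload = 7,987.56 + 4,430 = 12,417.56 kg.
v_e = Isp · g₀ = 434 × 9.81 = 4257.5 m/s.
Using Δv = v_e ln(m₀/m_f): Δv = v_e · ln(58,400/12,417.56) = 4257.5 × ln(4.703) = 4257.5 × 1.5482 ≈ 6592 m/s.

Δv ≈ 6590 m/s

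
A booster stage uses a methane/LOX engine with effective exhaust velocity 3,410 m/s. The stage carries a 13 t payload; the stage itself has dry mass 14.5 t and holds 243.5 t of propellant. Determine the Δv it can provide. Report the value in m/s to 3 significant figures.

m₀ = payload + dry + propellant = 13 + 14.5 + 243.5 = 271 t.
m_f = payload + dry = 13 + 14.5 = 27.5 t.
By the Tsiolkovsky rocket equation, Δv = v_e · ln(m₀/m_f) = 3410.0 × ln(9.855) = 3410.0 × 2.2879 ≈ 7801.9 m/s.

Δv ≈ 7800 m/s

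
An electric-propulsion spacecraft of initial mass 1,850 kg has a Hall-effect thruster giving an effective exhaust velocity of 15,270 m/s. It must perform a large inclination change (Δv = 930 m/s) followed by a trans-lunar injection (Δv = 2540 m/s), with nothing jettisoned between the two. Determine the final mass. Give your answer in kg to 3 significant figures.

After the first burn: m = 1850 × exp(−930/15270.0) = 1850 × 0.94091 = 1,740.68 kg.
After the second burn: m = 1,740.68 × exp(−2540/15270.0) = 1,740.68 × 0.84676 = 1,473.94 kg.

final mass ≈ 1470 kg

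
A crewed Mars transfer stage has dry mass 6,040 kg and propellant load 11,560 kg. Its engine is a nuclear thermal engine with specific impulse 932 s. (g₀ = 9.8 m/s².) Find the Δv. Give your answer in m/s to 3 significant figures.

v_e = Isp · g₀ = 932 × 9.8 = 9133.6 m/s.
m₀ = m_dry + m_prop = 6,040 + 11,560 = 17,600 kg.
By the Tsiolkovsky rocket equation, Δv = v_e · ln(m₀/m_f) = 9133.6 × ln(2.914) = 9133.6 × 1.0695 ≈ 9768.3 m/s.

Δv ≈ 9770 m/s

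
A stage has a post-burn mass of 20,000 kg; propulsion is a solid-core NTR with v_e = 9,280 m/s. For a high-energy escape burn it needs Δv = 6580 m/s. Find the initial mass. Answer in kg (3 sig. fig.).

initial mass ≈ 40600 kg

Rocket equation: m₀/m_f = exp(Δv / v_e) = exp(6580 / 9280.0) = exp(0.7091) = 2.0321.
m₀ = m_f × 2.0321 = 20,000 × 2.0321 = 40,642 kg.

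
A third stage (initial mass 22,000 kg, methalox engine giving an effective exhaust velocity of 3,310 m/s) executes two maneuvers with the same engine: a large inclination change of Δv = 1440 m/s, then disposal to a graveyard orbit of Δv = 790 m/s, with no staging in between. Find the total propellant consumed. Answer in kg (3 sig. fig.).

After the first burn: m = 22000 × exp(−1440/3310.0) = 22000 × 0.64724 = 14,239.3 kg.
After the second burn: m = 14,239.3 × exp(−790/3310.0) = 14,239.3 × 0.78767 = 11,215.9 kg.
Total propellant = m₀ − m_final = 22000 − 11,215.9 = 10,784.1 kg.

total propellant consumed ≈ 10800 kg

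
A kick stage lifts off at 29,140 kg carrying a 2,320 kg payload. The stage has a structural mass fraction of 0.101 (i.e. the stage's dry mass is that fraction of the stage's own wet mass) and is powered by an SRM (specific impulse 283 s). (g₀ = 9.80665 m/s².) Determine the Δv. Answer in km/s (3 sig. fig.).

Stage wet mass = m₀ − payload = 29,140 − 2,320 = 26,820 kg.
Stage dry mass = ε × stage wet mass = 0.101 × 26,820 = 2,708.82 kg.
Burnout mass m_f = stage dry + payload = 2,708.82 + 2,320 = 5,028.82 kg.
v_e = Isp · g₀ = 283 × 9.80665 = 2775.3 m/s.
By the Tsiolkovsky rocket equation, Δv = v_e · ln(29,140/5,028.82) = 2775.3 × ln(5.795) = 2775.3 × 1.7569 ≈ 4876 m/s.

Δv ≈ 4.88 km/s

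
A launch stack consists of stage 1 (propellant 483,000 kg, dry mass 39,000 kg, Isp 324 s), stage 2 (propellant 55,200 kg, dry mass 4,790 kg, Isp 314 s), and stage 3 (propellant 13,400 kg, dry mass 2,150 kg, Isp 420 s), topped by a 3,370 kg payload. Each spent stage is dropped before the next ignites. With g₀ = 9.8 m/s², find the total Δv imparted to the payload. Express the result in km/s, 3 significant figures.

Δv ≈ 13.9 km/s

Ignition mass of stage 1 = 483,000+39,000 + 55,200+4,790 + 13,400+2,150 + 3,370 = 600,910 kg.
Stage 1: m₀ = 600,910 kg, m_f = 600,910 − 483,000 = 117,910 kg; Δv = 324×9.8×ln(5.096) = 3175.2×1.6285 ≈ 5171 m/s.
Stage 2: m₀ = 78,910 kg, m_f = 78,910 − 55,200 = 23,710 kg; Δv = 314×9.8×ln(3.328) = 3077.2×1.2024 ≈ 3700 m/s.
Stage 3: m₀ = 18,920 kg, m_f = 18,920 − 13,400 = 5,520 kg; Δv = 420×9.8×ln(3.428) = 4116.0×1.2318 ≈ 5070 m/s.
Total Δv = 5171 + 3700 + 5070 = 13941 m/s.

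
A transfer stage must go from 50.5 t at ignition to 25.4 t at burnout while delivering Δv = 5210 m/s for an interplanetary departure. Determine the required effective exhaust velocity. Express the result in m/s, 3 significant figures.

ln(m₀/m_f) = ln(50500/25400) = ln(1.988) = 0.6872.
By the Tsiolkovsky rocket equation, v_e = Δv / ln(m₀/m_f) = 5210 / 0.6872 = 7581.2 m/s.

v_e ≈ 7580 m/s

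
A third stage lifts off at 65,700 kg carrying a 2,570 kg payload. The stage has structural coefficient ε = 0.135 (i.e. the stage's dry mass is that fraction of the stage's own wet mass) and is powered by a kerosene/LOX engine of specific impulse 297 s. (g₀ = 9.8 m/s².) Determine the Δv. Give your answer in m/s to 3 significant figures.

Δv ≈ 5180 m/s

Stage wet mass = m₀ − payload = 65,700 − 2,570 = 63,130 kg.
Stage dry mass = ε × stage wet mass = 0.135 × 63,130 = 8,522.55 kg.
Burnout mass m_f = stage dry + payload = 8,522.55 + 2,570 = 11,092.55 kg.
v_e = Isp · g₀ = 297 × 9.8 = 2910.6 m/s.
Using Δv = v_e ln(m₀/m_f): Δv = v_e · ln(65,700/11,092.55) = 2910.6 × ln(5.923) = 2910.6 × 1.7788 ≈ 5177 m/s.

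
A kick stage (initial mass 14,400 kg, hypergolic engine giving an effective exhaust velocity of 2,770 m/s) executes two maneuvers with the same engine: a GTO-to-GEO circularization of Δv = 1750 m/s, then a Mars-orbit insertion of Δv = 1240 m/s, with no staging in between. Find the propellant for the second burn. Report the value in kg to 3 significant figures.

propellant for the second burn ≈ 2760 kg

After the first burn: m = 14400 × exp(−1750/2770.0) = 14400 × 0.53165 = 7,655.76 kg.
After the second burn: m = 7,655.76 × exp(−1240/2770.0) = 7,655.76 × 0.63913 = 4,893.03 kg.
Second-burn propellant = 7,655.76 − 4,893.03 = 2,762.73 kg.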